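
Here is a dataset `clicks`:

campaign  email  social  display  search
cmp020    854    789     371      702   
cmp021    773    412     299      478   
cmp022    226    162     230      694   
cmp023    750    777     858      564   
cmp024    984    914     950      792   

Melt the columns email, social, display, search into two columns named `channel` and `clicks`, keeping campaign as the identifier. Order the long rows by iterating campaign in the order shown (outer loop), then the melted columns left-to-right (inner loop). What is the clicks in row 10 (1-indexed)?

162

20 rows total (5 × 4). Row 10: index ⌊(10-1)/4⌋ = 2 into campaign → cmp022; (10-1) mod 4 = 1 into the melted columns → social.
So row 10 is (cmp022, social, 162); clicks = 162.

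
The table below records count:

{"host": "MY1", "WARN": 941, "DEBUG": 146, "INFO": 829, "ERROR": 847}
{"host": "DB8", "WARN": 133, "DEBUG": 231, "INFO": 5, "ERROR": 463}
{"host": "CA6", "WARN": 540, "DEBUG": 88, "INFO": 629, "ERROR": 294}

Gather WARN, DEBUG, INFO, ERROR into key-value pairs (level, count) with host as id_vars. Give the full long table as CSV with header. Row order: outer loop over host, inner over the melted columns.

Each (host, column) pair becomes one row: 3 × 4 = 12 rows.
For example, (MY1, WARN) → count=941.

host,level,count
MY1,WARN,941
MY1,DEBUG,146
MY1,INFO,829
MY1,ERROR,847
DB8,WARN,133
DB8,DEBUG,231
DB8,INFO,5
DB8,ERROR,463
CA6,WARN,540
CA6,DEBUG,88
CA6,INFO,629
CA6,ERROR,294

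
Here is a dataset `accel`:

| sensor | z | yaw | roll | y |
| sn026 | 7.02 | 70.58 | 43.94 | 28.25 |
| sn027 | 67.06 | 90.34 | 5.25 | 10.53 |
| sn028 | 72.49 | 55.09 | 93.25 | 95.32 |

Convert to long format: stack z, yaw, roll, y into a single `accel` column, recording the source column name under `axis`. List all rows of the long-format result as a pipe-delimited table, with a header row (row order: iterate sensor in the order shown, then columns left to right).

Each (sensor, column) pair becomes one row: 3 × 4 = 12 rows.
For example, (sn026, z) → accel=7.02.

| sensor | axis | accel |
| sn026 | z | 7.02 |
| sn026 | yaw | 70.58 |
| sn026 | roll | 43.94 |
| sn026 | y | 28.25 |
| sn027 | z | 67.06 |
| sn027 | yaw | 90.34 |
| sn027 | roll | 5.25 |
| sn027 | y | 10.53 |
| sn028 | z | 72.49 |
| sn028 | yaw | 55.09 |
| sn028 | roll | 93.25 |
| sn028 | y | 95.32 |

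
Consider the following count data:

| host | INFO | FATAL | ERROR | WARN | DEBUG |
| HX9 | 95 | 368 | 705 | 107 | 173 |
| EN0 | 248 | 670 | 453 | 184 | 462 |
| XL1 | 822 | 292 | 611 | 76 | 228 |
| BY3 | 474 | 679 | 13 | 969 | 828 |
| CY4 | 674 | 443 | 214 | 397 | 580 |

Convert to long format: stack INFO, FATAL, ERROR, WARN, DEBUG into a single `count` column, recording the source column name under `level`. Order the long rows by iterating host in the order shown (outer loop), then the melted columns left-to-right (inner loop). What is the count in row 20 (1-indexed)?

25 rows total (5 × 5). Row 20: index ⌊(20-1)/5⌋ = 3 into host → BY3; (20-1) mod 5 = 4 into the melted columns → DEBUG.
So row 20 is (BY3, DEBUG, 828); count = 828.

828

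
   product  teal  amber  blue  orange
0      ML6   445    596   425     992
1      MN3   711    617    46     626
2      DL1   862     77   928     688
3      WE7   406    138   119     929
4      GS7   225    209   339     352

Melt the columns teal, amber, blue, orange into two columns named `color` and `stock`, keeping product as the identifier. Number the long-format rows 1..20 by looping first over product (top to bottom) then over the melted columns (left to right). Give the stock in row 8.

20 rows total (5 × 4). Row 8: index ⌊(8-1)/4⌋ = 1 into product → MN3; (8-1) mod 4 = 3 into the melted columns → orange.
So row 8 is (MN3, orange, 626); stock = 626.

626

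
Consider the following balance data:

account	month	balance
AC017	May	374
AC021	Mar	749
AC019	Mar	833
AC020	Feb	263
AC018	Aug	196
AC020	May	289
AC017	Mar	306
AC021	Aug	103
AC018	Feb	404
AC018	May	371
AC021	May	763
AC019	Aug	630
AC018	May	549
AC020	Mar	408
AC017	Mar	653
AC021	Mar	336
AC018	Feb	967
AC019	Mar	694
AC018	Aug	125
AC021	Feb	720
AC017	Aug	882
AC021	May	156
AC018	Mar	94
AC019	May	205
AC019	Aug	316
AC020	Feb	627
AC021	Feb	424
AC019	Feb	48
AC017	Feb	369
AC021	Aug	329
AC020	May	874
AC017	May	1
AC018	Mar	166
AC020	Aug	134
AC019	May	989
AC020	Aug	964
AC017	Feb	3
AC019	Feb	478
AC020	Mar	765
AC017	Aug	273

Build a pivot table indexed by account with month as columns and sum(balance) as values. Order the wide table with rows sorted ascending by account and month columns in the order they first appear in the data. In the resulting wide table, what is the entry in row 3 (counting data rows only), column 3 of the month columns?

With rows sorted ascending by account, row 3 is account=AC019. month columns in first-appearance order: May, Mar, Feb, Aug; column 3 is Feb.
Long rows with account=AC019, month=Feb: 48 + 478 = 526.

526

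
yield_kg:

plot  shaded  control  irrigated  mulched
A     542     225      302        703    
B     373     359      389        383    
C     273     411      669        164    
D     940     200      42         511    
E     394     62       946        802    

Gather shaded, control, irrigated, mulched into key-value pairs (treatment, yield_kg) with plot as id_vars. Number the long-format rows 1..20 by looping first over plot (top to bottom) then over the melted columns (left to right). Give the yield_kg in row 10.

411

20 rows total (5 × 4). Row 10: index ⌊(10-1)/4⌋ = 2 into plot → C; (10-1) mod 4 = 1 into the melted columns → control.
So row 10 is (C, control, 411); yield_kg = 411.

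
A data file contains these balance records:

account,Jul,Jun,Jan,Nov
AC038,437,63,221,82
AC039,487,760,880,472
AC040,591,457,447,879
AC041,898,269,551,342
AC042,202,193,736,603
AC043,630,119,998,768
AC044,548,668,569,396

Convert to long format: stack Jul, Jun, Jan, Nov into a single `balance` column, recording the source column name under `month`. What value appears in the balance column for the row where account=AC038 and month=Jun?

63

Unpivoting turns each (account, wide-column) pair into one long row.
The wide cell at row AC038, column Jun holds 63, so the long row (AC038, Jun) has balance=63.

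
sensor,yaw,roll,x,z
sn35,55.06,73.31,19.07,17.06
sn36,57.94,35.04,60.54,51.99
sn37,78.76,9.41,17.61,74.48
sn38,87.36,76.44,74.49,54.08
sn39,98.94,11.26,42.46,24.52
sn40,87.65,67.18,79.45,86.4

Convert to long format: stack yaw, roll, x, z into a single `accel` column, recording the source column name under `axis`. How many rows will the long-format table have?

6 sensor values × 4 melted columns = 24 rows.

24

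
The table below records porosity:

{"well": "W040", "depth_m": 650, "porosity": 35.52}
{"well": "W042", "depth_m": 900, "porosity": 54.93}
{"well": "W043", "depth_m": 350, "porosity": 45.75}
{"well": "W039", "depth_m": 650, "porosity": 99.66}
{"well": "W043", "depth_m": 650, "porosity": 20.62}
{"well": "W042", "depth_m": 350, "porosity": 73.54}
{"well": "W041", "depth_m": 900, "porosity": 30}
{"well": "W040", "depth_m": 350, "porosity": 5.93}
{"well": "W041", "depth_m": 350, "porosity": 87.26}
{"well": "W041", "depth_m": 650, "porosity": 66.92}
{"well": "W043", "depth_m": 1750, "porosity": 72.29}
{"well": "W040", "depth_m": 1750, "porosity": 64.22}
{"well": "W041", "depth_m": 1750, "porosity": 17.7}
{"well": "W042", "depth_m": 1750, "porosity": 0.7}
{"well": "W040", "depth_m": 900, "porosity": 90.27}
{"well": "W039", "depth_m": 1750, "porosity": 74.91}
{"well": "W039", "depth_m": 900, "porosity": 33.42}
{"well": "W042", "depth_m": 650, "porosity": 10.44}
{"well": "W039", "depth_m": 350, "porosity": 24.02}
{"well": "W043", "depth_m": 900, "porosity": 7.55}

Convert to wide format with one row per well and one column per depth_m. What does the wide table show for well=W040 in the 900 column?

90.27

Wide layout: rows indexed by well, columns are the 4 distinct depth_m values (650, 900, 350, 1750).
Cell (well=W040, depth_m=900) draws from the long row where well=W040 and depth_m=900, which has porosity=90.27.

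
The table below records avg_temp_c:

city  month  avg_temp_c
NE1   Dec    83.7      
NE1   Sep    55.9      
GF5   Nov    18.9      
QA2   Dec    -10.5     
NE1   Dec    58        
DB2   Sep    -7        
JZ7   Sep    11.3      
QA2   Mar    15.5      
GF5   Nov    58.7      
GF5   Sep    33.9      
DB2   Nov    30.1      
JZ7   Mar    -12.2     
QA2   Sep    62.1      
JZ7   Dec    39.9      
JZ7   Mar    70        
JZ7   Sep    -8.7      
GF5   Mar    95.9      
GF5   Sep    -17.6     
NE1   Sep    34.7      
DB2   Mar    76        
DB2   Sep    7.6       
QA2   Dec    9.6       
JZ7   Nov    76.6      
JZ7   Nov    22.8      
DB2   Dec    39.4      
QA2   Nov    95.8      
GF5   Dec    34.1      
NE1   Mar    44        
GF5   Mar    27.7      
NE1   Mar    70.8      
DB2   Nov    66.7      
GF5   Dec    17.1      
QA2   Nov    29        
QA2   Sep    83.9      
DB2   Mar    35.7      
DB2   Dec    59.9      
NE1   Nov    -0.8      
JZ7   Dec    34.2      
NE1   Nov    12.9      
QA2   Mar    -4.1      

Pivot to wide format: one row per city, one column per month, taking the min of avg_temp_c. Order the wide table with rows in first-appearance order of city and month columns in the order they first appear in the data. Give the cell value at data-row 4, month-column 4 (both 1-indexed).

With rows in first-appearance order of city, row 4 is city=DB2. month columns in first-appearance order: Dec, Sep, Nov, Mar; column 4 is Mar.
Long rows with city=DB2, month=Mar: min(76, 35.7) = 35.7.

35.7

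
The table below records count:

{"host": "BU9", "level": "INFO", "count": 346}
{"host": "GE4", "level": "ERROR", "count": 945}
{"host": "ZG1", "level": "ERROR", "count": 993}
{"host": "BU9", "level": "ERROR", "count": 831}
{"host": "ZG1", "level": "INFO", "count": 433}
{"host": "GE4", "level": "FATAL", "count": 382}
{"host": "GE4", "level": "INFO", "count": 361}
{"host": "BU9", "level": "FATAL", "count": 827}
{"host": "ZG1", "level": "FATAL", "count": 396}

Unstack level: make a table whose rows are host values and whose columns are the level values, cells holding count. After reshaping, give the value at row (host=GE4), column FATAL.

382

Wide layout: rows indexed by host, columns are the 3 distinct level values (INFO, ERROR, FATAL).
Cell (host=GE4, level=FATAL) draws from the long row where host=GE4 and level=FATAL, which has count=382.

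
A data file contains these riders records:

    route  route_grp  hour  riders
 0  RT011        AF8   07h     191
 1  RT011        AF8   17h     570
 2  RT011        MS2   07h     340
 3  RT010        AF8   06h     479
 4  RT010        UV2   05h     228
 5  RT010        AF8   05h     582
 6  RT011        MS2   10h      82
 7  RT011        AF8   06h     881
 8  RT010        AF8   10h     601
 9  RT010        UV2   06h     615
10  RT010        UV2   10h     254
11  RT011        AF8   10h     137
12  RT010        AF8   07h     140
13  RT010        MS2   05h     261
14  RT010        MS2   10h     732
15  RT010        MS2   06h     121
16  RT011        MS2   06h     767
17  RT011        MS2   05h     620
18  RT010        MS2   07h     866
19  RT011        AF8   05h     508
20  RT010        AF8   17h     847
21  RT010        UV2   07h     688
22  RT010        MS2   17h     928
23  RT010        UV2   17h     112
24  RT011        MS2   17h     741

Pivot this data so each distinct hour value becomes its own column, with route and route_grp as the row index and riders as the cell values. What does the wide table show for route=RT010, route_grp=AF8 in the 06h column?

479

Wide layout: rows indexed by route and route_grp, columns are the 5 distinct hour values (07h, 17h, 06h, 05h, 10h).
Cell (route=RT010, route_grp=AF8, hour=06h) draws from the long row where route=RT010, route_grp=AF8 and hour=06h, which has riders=479.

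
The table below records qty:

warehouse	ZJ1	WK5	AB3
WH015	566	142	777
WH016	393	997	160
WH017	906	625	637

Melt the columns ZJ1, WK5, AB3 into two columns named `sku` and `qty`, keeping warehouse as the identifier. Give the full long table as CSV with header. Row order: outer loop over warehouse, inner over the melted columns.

warehouse,sku,qty
WH015,ZJ1,566
WH015,WK5,142
WH015,AB3,777
WH016,ZJ1,393
WH016,WK5,997
WH016,AB3,160
WH017,ZJ1,906
WH017,WK5,625
WH017,AB3,637

Each (warehouse, column) pair becomes one row: 3 × 3 = 9 rows.
For example, (WH015, ZJ1) → qty=566.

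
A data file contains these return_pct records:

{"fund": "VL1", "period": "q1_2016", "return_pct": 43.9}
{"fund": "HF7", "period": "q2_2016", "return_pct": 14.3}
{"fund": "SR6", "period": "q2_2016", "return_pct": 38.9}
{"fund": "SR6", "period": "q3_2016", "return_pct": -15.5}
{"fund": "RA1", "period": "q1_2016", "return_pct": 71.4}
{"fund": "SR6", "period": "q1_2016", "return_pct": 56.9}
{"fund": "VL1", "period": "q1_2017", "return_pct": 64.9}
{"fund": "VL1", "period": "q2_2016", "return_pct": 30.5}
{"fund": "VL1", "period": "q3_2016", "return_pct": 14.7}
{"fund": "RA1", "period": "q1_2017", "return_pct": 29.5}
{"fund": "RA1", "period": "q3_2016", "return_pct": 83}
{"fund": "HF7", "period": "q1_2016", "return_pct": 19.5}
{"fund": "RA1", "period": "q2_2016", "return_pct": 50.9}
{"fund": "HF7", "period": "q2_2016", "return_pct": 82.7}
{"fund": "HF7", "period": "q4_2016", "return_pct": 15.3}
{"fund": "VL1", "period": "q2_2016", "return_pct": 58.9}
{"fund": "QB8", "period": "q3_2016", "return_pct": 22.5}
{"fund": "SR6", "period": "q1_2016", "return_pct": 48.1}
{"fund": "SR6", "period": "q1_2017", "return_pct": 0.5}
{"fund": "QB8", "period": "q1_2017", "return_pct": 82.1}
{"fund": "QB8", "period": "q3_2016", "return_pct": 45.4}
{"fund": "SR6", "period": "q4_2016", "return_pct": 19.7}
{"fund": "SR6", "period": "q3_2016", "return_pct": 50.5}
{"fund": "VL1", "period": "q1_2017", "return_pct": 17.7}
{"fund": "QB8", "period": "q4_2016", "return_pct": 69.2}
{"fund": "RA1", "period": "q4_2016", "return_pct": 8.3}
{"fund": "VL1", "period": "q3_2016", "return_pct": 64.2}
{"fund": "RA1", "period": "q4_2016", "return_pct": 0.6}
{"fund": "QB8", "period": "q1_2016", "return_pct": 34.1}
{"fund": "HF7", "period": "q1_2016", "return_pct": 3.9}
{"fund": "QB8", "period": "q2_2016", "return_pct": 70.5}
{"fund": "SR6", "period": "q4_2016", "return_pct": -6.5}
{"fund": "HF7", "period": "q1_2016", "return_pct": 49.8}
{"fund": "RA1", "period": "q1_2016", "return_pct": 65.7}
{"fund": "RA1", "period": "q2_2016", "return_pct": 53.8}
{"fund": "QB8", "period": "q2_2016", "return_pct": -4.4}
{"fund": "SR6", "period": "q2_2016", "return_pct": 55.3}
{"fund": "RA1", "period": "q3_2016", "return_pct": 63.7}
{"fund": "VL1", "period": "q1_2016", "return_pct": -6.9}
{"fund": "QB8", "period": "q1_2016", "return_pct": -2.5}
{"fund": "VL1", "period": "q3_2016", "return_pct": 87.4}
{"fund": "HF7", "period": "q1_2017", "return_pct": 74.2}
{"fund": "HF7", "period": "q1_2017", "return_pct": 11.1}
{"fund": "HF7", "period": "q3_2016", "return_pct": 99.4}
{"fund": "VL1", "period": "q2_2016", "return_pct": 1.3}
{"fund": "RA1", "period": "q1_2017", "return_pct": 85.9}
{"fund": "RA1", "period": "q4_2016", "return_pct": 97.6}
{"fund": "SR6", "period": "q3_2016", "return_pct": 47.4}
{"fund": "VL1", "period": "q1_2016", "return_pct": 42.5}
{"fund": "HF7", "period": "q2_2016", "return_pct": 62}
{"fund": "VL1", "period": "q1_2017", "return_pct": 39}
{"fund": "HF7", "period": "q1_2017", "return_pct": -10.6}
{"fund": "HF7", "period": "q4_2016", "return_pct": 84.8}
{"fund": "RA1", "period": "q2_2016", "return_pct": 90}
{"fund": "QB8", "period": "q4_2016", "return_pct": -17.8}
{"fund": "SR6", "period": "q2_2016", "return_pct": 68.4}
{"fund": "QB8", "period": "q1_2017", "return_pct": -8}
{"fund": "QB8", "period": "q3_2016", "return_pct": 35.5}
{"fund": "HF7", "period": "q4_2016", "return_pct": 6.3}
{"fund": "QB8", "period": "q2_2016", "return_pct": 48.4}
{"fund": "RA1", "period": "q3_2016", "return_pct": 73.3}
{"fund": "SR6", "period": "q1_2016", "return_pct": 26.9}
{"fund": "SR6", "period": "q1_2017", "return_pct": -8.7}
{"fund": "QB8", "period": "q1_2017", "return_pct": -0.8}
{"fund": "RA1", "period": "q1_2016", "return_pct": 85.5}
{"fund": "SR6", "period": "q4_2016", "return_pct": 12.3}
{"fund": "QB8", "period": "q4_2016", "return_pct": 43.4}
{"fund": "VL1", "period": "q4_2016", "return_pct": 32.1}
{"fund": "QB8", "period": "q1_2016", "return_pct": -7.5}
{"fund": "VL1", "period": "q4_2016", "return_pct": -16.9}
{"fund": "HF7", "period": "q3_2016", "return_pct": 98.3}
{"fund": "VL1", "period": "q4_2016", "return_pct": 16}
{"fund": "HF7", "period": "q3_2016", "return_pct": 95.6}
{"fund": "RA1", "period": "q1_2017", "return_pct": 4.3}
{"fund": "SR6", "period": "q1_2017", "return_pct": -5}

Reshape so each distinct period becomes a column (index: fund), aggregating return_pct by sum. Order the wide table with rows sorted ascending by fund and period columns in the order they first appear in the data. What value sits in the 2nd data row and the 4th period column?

With rows sorted ascending by fund, row 2 is fund=QB8. period columns in first-appearance order: q1_2016, q2_2016, q3_2016, q1_2017, q4_2016; column 4 is q1_2017.
Long rows with fund=QB8, period=q1_2017: 82.1 + -8 + -0.8 = 73.3.

73.3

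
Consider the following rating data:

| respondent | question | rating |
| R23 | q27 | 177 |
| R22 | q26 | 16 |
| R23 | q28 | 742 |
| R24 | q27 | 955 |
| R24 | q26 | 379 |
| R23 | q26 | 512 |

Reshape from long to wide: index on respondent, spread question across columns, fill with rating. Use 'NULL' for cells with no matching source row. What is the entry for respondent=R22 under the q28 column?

No long-format row has respondent=R22 and question=q28, so the cell is NULL.

NULL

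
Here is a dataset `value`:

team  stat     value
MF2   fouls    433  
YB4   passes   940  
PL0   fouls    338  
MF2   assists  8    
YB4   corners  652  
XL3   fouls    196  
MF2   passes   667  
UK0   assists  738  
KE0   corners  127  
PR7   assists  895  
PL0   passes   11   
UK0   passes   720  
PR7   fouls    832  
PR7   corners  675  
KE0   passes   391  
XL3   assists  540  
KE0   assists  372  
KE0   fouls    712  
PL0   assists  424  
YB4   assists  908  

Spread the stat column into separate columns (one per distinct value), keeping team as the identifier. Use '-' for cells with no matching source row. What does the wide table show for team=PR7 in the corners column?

The long row with team=PR7, stat=corners has value=675.

675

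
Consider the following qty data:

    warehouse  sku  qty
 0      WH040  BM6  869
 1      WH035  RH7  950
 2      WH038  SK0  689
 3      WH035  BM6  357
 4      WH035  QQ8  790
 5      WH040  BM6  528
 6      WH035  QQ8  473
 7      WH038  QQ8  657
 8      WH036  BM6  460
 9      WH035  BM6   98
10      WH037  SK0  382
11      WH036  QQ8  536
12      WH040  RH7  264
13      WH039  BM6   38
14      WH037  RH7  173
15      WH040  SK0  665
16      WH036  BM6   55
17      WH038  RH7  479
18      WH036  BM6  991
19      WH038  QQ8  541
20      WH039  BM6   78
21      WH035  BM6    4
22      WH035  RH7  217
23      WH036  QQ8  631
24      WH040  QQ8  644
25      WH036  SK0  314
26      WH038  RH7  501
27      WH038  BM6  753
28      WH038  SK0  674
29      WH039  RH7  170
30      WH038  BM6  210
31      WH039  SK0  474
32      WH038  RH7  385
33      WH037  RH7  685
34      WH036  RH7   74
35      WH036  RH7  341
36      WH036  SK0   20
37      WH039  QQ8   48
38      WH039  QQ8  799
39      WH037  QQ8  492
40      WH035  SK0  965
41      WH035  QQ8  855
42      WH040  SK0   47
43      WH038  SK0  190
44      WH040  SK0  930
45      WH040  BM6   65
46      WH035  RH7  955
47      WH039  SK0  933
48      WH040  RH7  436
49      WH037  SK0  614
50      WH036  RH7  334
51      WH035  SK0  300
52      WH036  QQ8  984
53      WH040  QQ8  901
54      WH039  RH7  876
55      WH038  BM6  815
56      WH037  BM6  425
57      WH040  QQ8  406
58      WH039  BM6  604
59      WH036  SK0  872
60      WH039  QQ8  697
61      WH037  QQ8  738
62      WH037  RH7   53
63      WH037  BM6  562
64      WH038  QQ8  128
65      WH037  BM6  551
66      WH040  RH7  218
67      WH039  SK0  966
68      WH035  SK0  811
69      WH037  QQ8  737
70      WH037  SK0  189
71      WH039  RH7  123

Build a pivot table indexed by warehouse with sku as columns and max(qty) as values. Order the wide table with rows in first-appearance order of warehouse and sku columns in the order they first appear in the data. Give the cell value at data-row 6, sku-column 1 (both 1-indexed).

604

With rows in first-appearance order of warehouse, row 6 is warehouse=WH039. sku columns in first-appearance order: BM6, RH7, SK0, QQ8; column 1 is BM6.
Long rows with warehouse=WH039, sku=BM6: max(38, 78, 604) = 604.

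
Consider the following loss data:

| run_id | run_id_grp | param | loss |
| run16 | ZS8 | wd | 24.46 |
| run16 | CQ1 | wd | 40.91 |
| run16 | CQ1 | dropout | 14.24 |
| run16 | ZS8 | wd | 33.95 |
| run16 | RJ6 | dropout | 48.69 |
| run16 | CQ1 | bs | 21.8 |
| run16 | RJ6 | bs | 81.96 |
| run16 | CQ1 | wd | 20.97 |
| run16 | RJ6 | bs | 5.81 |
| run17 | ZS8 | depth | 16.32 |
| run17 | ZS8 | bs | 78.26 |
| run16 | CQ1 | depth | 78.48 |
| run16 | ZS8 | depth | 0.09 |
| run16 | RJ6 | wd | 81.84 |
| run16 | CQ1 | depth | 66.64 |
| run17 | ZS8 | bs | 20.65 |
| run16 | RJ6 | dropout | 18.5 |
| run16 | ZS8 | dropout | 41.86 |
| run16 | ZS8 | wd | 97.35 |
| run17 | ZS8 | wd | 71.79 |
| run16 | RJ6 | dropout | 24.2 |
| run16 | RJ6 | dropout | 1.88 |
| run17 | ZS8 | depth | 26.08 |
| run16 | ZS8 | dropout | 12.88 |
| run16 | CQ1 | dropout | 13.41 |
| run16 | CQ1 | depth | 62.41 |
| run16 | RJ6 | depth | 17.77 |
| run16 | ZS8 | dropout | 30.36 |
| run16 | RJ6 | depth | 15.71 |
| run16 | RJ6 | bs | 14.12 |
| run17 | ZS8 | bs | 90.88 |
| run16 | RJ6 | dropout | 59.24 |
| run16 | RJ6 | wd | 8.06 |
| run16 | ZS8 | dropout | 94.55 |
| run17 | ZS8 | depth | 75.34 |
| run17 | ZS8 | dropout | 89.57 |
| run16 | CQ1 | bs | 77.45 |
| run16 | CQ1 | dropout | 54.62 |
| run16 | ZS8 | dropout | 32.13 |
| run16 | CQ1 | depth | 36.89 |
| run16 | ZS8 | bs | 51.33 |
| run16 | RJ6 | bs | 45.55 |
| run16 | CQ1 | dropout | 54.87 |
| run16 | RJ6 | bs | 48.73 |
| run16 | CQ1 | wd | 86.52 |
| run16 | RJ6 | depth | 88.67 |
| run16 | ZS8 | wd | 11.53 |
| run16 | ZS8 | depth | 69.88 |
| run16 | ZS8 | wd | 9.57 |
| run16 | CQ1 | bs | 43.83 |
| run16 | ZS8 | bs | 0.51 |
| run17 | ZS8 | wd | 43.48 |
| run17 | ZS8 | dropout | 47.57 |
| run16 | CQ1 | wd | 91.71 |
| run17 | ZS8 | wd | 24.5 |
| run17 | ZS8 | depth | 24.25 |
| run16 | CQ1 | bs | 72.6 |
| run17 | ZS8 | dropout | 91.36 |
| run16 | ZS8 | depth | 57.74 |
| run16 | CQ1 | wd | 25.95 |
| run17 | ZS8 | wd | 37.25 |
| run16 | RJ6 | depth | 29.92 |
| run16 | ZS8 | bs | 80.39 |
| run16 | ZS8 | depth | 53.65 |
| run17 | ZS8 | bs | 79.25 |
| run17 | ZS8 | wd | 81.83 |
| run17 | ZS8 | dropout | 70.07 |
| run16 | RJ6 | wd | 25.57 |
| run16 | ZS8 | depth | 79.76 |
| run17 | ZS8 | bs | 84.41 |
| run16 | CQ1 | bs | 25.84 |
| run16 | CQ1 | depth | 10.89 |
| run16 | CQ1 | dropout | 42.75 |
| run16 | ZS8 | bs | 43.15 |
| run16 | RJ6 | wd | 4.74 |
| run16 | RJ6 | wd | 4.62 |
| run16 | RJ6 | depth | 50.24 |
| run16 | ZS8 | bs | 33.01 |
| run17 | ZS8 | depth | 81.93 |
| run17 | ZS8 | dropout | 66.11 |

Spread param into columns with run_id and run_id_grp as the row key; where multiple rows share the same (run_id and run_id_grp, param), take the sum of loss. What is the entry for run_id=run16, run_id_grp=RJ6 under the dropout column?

152.51

Rows with run_id=run16, run_id_grp=RJ6 and param=dropout: loss values are 48.69, 18.5, 24.2, 1.88, 59.24.
48.69 + 18.5 + 24.2 + 1.88 + 59.24 = 152.51.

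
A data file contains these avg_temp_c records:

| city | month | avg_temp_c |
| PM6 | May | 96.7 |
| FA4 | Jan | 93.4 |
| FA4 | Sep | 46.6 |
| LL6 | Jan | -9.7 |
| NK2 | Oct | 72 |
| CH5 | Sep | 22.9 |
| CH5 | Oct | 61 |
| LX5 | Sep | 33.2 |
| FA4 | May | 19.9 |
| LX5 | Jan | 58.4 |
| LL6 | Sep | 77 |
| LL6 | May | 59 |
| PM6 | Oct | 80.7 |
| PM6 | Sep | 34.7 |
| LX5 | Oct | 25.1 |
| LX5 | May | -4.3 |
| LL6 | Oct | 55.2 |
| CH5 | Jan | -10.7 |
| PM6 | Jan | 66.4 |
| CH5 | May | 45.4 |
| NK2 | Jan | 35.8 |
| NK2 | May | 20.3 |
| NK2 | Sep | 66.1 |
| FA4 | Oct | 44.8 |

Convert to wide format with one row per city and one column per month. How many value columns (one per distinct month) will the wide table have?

4

4 distinct month values: Sep, Jan, Oct, May.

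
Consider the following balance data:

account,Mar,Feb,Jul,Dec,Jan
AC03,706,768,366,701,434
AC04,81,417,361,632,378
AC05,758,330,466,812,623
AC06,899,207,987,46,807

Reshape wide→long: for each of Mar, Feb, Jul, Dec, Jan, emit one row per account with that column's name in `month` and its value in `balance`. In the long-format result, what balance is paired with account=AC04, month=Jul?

Unpivoting turns each (account, wide-column) pair into one long row.
The wide cell at row AC04, column Jul holds 361, so the long row (AC04, Jul) has balance=361.

361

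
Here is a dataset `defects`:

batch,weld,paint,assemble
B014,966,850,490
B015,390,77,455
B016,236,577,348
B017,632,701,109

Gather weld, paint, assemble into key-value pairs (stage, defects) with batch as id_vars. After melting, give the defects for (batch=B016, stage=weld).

236

Unpivoting turns each (batch, wide-column) pair into one long row.
The wide cell at row B016, column weld holds 236, so the long row (B016, weld) has defects=236.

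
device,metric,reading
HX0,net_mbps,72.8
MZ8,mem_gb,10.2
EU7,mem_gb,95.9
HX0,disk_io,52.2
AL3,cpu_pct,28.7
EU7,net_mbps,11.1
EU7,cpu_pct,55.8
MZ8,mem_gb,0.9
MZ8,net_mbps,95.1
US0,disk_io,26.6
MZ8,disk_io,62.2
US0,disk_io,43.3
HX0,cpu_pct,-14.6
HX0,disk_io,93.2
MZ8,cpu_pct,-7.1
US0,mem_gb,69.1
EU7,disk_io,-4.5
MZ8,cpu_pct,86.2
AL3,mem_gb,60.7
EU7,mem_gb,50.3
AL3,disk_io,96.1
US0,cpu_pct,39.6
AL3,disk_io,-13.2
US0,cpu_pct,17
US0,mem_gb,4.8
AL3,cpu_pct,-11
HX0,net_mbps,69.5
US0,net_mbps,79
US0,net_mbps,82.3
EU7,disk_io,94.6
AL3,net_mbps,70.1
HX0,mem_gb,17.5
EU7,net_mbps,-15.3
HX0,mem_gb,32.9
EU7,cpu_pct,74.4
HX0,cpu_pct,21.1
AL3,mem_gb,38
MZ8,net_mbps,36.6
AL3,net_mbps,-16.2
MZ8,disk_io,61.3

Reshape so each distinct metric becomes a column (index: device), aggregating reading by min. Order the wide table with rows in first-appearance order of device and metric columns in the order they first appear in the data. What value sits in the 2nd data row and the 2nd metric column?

0.9

With rows in first-appearance order of device, row 2 is device=MZ8. metric columns in first-appearance order: net_mbps, mem_gb, disk_io, cpu_pct; column 2 is mem_gb.
Long rows with device=MZ8, metric=mem_gb: min(10.2, 0.9) = 0.9.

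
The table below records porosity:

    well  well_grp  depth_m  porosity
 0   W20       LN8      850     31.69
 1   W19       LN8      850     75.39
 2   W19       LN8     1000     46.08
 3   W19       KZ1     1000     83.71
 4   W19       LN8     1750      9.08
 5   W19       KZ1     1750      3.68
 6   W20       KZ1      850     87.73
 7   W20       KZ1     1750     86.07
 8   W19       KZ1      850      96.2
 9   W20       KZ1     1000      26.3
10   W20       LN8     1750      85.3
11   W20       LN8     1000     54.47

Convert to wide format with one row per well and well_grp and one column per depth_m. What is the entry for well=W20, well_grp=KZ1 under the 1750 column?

Wide layout: rows indexed by well and well_grp, columns are the 3 distinct depth_m values (850, 1000, 1750).
Cell (well=W20, well_grp=KZ1, depth_m=1750) draws from the long row where well=W20, well_grp=KZ1 and depth_m=1750, which has porosity=86.07.

86.07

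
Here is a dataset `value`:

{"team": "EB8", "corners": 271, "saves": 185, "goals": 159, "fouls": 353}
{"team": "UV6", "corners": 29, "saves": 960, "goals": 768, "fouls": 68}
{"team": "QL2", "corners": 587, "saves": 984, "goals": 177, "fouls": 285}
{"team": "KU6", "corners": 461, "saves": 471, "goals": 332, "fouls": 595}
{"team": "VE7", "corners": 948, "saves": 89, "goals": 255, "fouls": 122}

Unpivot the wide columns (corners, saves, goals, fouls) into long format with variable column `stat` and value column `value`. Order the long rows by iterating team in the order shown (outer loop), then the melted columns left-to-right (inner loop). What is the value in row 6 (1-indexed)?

960

20 rows total (5 × 4). Row 6: index ⌊(6-1)/4⌋ = 1 into team → UV6; (6-1) mod 4 = 1 into the melted columns → saves.
So row 6 is (UV6, saves, 960); value = 960.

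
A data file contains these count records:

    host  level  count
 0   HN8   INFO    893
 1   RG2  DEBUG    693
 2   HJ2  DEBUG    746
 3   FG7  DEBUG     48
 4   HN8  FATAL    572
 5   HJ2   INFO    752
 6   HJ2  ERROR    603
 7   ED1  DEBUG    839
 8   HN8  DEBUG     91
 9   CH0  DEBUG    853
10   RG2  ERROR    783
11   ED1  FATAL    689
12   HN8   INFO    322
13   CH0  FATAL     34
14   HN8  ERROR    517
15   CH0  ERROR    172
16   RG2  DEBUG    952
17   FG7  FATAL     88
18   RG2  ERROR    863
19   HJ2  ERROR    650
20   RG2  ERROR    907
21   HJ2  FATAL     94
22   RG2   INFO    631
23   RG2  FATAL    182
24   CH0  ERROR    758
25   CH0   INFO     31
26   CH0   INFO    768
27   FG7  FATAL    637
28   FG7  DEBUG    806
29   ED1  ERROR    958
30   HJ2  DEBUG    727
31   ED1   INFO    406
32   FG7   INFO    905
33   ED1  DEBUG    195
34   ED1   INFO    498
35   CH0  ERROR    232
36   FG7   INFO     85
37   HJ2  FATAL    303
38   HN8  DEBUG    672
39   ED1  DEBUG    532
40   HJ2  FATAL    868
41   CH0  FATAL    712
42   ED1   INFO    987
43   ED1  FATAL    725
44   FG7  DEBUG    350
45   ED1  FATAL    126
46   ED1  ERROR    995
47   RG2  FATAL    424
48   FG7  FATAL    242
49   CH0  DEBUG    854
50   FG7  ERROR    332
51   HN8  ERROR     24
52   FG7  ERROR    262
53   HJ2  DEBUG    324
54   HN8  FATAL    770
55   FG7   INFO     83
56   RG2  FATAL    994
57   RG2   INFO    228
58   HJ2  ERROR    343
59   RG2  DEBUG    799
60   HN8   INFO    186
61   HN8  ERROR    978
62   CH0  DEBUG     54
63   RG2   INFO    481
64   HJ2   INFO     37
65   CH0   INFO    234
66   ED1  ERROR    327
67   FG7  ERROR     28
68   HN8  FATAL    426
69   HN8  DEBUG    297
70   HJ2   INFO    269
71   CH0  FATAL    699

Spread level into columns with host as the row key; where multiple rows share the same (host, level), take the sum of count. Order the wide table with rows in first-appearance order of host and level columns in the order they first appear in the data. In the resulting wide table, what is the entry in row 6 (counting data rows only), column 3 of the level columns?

With rows in first-appearance order of host, row 6 is host=CH0. level columns in first-appearance order: INFO, DEBUG, FATAL, ERROR; column 3 is FATAL.
Long rows with host=CH0, level=FATAL: 34 + 712 + 699 = 1445.

1445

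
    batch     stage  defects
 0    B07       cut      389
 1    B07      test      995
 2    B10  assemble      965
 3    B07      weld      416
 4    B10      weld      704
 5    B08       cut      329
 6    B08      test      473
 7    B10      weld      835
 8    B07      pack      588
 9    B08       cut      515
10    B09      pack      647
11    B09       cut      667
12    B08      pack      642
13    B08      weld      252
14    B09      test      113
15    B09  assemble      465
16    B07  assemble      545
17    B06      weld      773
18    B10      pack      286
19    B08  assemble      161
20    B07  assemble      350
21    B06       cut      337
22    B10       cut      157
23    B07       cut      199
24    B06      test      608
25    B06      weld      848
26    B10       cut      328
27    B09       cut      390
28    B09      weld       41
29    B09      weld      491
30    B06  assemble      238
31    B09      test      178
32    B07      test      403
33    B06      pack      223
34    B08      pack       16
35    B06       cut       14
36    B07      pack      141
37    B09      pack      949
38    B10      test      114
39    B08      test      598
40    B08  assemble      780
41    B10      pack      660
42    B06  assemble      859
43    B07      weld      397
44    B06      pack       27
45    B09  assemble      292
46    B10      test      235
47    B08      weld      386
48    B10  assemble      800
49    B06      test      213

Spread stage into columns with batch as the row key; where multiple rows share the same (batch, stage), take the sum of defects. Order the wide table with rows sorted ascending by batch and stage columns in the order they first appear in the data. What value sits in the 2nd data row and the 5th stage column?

729

With rows sorted ascending by batch, row 2 is batch=B07. stage columns in first-appearance order: cut, test, assemble, weld, pack; column 5 is pack.
Long rows with batch=B07, stage=pack: 588 + 141 = 729.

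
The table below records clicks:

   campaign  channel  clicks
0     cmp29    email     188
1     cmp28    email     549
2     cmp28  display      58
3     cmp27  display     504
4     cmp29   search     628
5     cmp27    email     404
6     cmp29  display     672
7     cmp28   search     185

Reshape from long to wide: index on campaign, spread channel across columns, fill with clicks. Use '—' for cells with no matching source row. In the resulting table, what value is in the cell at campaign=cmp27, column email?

The long row with campaign=cmp27, channel=email has clicks=404.

404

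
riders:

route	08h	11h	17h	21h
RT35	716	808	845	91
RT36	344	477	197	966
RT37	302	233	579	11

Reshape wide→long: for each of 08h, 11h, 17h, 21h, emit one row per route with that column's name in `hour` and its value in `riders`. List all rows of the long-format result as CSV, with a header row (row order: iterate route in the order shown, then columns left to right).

route,hour,riders
RT35,08h,716
RT35,11h,808
RT35,17h,845
RT35,21h,91
RT36,08h,344
RT36,11h,477
RT36,17h,197
RT36,21h,966
RT37,08h,302
RT37,11h,233
RT37,17h,579
RT37,21h,11

Each (route, column) pair becomes one row: 3 × 4 = 12 rows.
For example, (RT35, 08h) → riders=716.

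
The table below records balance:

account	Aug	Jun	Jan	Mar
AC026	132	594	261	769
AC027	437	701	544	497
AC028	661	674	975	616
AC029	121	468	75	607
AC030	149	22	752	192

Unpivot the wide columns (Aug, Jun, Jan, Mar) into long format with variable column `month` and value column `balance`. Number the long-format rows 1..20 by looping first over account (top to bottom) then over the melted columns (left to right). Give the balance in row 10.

674

20 rows total (5 × 4). Row 10: index ⌊(10-1)/4⌋ = 2 into account → AC028; (10-1) mod 4 = 1 into the melted columns → Jun.
So row 10 is (AC028, Jun, 674); balance = 674.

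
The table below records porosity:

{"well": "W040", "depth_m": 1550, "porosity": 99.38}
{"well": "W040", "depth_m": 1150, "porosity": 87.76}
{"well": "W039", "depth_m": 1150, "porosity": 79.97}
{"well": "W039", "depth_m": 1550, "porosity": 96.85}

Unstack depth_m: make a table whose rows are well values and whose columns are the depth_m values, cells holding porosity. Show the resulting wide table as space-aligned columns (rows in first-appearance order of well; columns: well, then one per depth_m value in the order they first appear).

Columns: well plus the 2 distinct depth_m values (1550, 1150).
For example, row W040 column 1550 takes porosity=99.38 from the long row (W040, 1550).

well  1550   1150 
W040  99.38  87.76
W039  96.85  79.97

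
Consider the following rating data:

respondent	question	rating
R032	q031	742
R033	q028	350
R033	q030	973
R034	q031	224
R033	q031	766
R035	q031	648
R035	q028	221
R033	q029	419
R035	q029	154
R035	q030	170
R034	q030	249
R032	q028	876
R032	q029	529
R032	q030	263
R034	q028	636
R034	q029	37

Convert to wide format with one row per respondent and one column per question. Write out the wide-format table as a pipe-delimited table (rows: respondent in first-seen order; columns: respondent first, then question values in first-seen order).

| respondent | q031 | q028 | q030 | q029 |
| R032 | 742 | 876 | 263 | 529 |
| R033 | 766 | 350 | 973 | 419 |
| R034 | 224 | 636 | 249 | 37 |
| R035 | 648 | 221 | 170 | 154 |

Columns: respondent plus the 4 distinct question values (q031, q028, q030, q029).
For example, row R032 column q031 takes rating=742 from the long row (R032, q031).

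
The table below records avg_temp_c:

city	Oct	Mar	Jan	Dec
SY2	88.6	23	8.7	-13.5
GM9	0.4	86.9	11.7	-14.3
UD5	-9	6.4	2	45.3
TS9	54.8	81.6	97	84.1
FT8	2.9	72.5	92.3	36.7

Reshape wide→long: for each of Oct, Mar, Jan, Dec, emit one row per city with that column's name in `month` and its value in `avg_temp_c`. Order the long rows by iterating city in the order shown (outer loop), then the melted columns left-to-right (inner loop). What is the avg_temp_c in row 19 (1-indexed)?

20 rows total (5 × 4). Row 19: index ⌊(19-1)/4⌋ = 4 into city → FT8; (19-1) mod 4 = 2 into the melted columns → Jan.
So row 19 is (FT8, Jan, 92.3); avg_temp_c = 92.3.

92.3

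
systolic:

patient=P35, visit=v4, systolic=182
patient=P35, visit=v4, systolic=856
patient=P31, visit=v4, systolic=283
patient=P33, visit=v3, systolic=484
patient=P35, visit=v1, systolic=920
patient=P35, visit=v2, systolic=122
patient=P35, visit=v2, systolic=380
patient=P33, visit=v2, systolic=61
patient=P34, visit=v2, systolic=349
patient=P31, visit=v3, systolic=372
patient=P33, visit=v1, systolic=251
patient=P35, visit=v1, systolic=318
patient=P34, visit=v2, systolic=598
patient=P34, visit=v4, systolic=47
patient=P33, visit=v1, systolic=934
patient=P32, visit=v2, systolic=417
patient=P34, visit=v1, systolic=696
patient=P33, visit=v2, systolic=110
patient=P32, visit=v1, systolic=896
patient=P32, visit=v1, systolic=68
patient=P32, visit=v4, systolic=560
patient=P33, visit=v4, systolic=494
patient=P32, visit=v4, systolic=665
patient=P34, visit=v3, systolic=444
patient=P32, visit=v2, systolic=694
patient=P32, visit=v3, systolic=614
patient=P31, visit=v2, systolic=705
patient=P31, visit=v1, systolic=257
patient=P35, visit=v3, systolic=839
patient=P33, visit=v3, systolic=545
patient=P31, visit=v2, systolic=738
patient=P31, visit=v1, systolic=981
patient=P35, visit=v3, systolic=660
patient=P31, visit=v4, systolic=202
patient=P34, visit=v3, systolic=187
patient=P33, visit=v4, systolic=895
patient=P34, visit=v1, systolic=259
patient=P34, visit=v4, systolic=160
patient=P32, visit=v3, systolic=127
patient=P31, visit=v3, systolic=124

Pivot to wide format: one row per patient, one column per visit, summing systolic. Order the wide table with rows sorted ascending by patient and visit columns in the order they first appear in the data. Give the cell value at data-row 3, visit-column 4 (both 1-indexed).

171

With rows sorted ascending by patient, row 3 is patient=P33. visit columns in first-appearance order: v4, v3, v1, v2; column 4 is v2.
Long rows with patient=P33, visit=v2: 61 + 110 = 171.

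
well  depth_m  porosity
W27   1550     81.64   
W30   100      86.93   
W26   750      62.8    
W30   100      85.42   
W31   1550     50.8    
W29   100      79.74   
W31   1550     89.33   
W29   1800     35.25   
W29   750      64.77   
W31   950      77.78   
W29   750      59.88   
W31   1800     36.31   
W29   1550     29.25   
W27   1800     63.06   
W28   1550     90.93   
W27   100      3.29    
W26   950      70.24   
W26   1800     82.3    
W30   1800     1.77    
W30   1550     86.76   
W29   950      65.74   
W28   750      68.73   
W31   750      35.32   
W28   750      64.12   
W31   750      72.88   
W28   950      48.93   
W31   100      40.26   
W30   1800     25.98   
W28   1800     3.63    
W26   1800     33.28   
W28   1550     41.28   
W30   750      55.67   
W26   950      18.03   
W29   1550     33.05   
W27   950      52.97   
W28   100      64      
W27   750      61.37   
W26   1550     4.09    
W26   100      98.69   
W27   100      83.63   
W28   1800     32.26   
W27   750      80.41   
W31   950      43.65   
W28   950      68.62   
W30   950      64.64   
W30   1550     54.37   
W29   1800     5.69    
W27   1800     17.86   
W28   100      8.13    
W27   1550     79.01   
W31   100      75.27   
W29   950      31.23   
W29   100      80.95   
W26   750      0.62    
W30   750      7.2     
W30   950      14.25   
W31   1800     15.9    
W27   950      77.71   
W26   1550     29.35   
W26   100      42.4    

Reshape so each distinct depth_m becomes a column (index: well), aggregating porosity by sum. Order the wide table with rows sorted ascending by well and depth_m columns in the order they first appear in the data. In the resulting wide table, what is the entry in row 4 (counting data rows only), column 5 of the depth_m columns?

With rows sorted ascending by well, row 4 is well=W29. depth_m columns in first-appearance order: 1550, 100, 750, 1800, 950; column 5 is 950.
Long rows with well=W29, depth_m=950: 65.74 + 31.23 = 96.97.

96.97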